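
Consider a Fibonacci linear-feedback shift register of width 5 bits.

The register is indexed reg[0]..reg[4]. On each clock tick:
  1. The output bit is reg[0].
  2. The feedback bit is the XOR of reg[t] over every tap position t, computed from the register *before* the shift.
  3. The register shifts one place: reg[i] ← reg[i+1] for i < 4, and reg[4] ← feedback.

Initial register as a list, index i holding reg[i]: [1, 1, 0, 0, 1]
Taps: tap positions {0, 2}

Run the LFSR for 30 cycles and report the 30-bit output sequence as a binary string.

tick  register→output (feedback)
  0  11001→1 (1)
  1  10011→1 (1)
  2  00111→0 (1)
  3  01111→0 (1)
  4  11111→1 (0)
  5  11110→1 (0)
  6  11100→1 (0)
  7  11000→1 (1)
  8  10001→1 (1)
  9  00011→0 (0)
 10  00110→0 (1)
 11  01101→0 (1)
 12  11011→1 (1)
 13  10111→1 (0)
 14  01110→0 (1)
 15  11101→1 (0)
 16  11010→1 (1)
 17  10101→1 (0)
 18  01010→0 (0)
 19  10100→1 (0)
 20  01000→0 (0)
 21  10000→1 (1)
 22  00001→0 (0)
 23  00010→0 (0)
 24  00100→0 (1)
 25  01001→0 (0)
 26  10010→1 (1)
 27  00101→0 (1)
 28  01011→0 (0)
 29  10110→1 (0)

110011111000110111010100001001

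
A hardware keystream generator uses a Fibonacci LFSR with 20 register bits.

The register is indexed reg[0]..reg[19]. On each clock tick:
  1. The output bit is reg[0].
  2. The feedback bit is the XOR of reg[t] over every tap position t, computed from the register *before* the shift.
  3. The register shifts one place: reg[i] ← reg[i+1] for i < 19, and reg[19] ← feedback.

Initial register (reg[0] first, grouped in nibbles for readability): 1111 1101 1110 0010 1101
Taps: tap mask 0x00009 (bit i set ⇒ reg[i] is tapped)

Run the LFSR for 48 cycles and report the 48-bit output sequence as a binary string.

111111011110001011010001001011110100010110000101

k : reg_k → out_k, fb_k
0: 11111101111000101101 → 1, fb=0
1: 11111011110001011010 → 1, fb=0
2: 11110111100010110100 → 1, fb=0
3: 11101111000101101000 → 1, fb=1
4: 11011110001011010001 → 1, fb=0
5: 10111100010110100010 → 1, fb=0
6: 01111000101101000100 → 0, fb=1
7: 11110001011010001001 → 1, fb=0
8: 11100010110100010010 → 1, fb=1
9: 11000101101000100101 → 1, fb=1
10: 10001011010001001011 → 1, fb=1
11: 00010110100010010111 → 0, fb=1
12: 00101101000100101111 → 0, fb=0
13: 01011010001001011110 → 0, fb=1
14: 10110100010010111101 → 1, fb=0
15: 01101000100101111010 → 0, fb=0
16: 11010001001011110100 → 1, fb=0
17: 10100010010111101000 → 1, fb=1
18: 01000100101111010001 → 0, fb=0
19: 10001001011110100010 → 1, fb=1
20: 00010010111101000101 → 0, fb=1
21: 00100101111010001011 → 0, fb=0
22: 01001011110100010110 → 0, fb=0
23: 10010111101000101100 → 1, fb=0
24: 00101111010001011000 → 0, fb=0
25: 01011110100010110000 → 0, fb=1
26: 10111101000101100001 → 1, fb=0
27: 01111010001011000010 → 0, fb=1
28: 11110100010110000101 → 1, fb=0
29: 11101000101100001010 → 1, fb=1
30: 11010001011000010101 → 1, fb=0
31: 10100010110000101010 → 1, fb=1
32: 01000101100001010101 → 0, fb=0
33: 10001011000010101010 → 1, fb=1
34: 00010110000101010101 → 0, fb=1
35: 00101100001010101011 → 0, fb=0
36: 01011000010101010110 → 0, fb=1
37: 10110000101010101101 → 1, fb=0
38: 01100001010101011010 → 0, fb=0
39: 11000010101010110100 → 1, fb=1
40: 10000101010101101001 → 1, fb=1
41: 00001010101011010011 → 0, fb=0
42: 00010101010110100110 → 0, fb=1
43: 00101010101101001101 → 0, fb=0
44: 01010101011010011010 → 0, fb=1
45: 10101010110100110101 → 1, fb=1
46: 01010101101001101011 → 0, fb=1
47: 10101011010011010111 → 1, fb=1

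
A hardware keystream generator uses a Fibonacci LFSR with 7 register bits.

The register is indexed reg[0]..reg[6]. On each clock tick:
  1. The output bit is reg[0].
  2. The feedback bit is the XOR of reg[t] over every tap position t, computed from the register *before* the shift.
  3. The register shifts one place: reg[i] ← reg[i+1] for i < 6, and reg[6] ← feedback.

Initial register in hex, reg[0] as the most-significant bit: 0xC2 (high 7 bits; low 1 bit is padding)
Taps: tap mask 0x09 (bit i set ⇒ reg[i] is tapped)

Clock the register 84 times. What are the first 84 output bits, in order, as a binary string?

110000111011110010110010010000001000100110001011101011011000001100110101001110011110

step | reg (before) | out | fb
   0 | 1100001 | 1 | 1
   1 | 1000011 | 1 | 1
   2 | 0000111 | 0 | 0
   3 | 0001110 | 0 | 1
   4 | 0011101 | 0 | 1
   5 | 0111011 | 0 | 1
   6 | 1110111 | 1 | 1
   7 | 1101111 | 1 | 0
   8 | 1011110 | 1 | 0
   9 | 0111100 | 0 | 1
  10 | 1111001 | 1 | 0
  11 | 1110010 | 1 | 1
  12 | 1100101 | 1 | 1
  13 | 1001011 | 1 | 0
  14 | 0010110 | 0 | 0
  15 | 0101100 | 0 | 1
  16 | 1011001 | 1 | 0
  17 | 0110010 | 0 | 0
  18 | 1100100 | 1 | 1
  19 | 1001001 | 1 | 0
  20 | 0010010 | 0 | 0
  21 | 0100100 | 0 | 0
  22 | 1001000 | 1 | 0
  23 | 0010000 | 0 | 0
  24 | 0100000 | 0 | 0
  25 | 1000000 | 1 | 1
  26 | 0000001 | 0 | 0
  27 | 0000010 | 0 | 0
  28 | 0000100 | 0 | 0
  29 | 0001000 | 0 | 1
  30 | 0010001 | 0 | 0
  31 | 0100010 | 0 | 0
  32 | 1000100 | 1 | 1
  33 | 0001001 | 0 | 1
  34 | 0010011 | 0 | 0
  35 | 0100110 | 0 | 0
  36 | 1001100 | 1 | 0
  37 | 0011000 | 0 | 1
  38 | 0110001 | 0 | 0
  39 | 1100010 | 1 | 1
  40 | 1000101 | 1 | 1
  41 | 0001011 | 0 | 1
  42 | 0010111 | 0 | 0
  43 | 0101110 | 0 | 1
  44 | 1011101 | 1 | 0
  45 | 0111010 | 0 | 1
  46 | 1110101 | 1 | 1
  47 | 1101011 | 1 | 0
  48 | 1010110 | 1 | 1
  49 | 0101101 | 0 | 1
  50 | 1011011 | 1 | 0
  51 | 0110110 | 0 | 0
  52 | 1101100 | 1 | 0
  53 | 1011000 | 1 | 0
  54 | 0110000 | 0 | 0
  55 | 1100000 | 1 | 1
  56 | 1000001 | 1 | 1
  57 | 0000011 | 0 | 0
  58 | 0000110 | 0 | 0
  59 | 0001100 | 0 | 1
  60 | 0011001 | 0 | 1
  61 | 0110011 | 0 | 0
  62 | 1100110 | 1 | 1
  63 | 1001101 | 1 | 0
  64 | 0011010 | 0 | 1
  65 | 0110101 | 0 | 0
  66 | 1101010 | 1 | 0
  67 | 1010100 | 1 | 1
  68 | 0101001 | 0 | 1
  69 | 1010011 | 1 | 1
  70 | 0100111 | 0 | 0
  71 | 1001110 | 1 | 0
  72 | 0011100 | 0 | 1
  73 | 0111001 | 0 | 1
  74 | 1110011 | 1 | 1
  75 | 1100111 | 1 | 1
  76 | 1001111 | 1 | 0
  77 | 0011110 | 0 | 1
  78 | 0111101 | 0 | 1
  79 | 1111011 | 1 | 0
  80 | 1110110 | 1 | 1
  81 | 1101101 | 1 | 0
  82 | 1011010 | 1 | 0
  83 | 0110100 | 0 | 0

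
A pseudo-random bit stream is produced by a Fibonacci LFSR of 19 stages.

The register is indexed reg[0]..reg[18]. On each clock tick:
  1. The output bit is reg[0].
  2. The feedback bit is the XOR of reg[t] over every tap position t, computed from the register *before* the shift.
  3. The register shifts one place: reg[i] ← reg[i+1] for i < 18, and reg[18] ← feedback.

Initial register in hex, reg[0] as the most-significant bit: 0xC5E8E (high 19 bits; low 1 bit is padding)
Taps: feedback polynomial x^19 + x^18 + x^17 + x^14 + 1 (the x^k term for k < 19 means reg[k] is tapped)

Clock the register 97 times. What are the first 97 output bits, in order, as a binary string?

1100010111101000111111110000011101011100000000001000100100001101111111100111010110101110001001001

k : reg_k → out_k, fb_k
0: 1100010111101000111 → 1, fb=1
1: 1000101111010001111 → 1, fb=1
2: 0001011110100011111 → 0, fb=1
3: 0010111101000111111 → 0, fb=1
4: 0101111010001111111 → 0, fb=1
5: 1011110100011111111 → 1, fb=0
6: 0111101000111111110 → 0, fb=0
7: 1111010001111111100 → 1, fb=0
8: 1110100011111111000 → 1, fb=0
9: 1101000111111110000 → 1, fb=0
10: 1010001111111100000 → 1, fb=1
11: 0100011111111000001 → 0, fb=1
12: 1000111111110000011 → 1, fb=1
13: 0001111111100000111 → 0, fb=0
14: 0011111111000001110 → 0, fb=1
15: 0111111110000011101 → 0, fb=0
16: 1111111100000111010 → 1, fb=1
17: 1111111000001110101 → 1, fb=1
18: 1111110000011101011 → 1, fb=1
19: 1111100000111010111 → 1, fb=0
20: 1111000001110101110 → 1, fb=0
21: 1110000011101011100 → 1, fb=0
22: 1100000111010111000 → 1, fb=0
23: 1000001110101110000 → 1, fb=0
24: 0000011101011100000 → 0, fb=0
25: 0000111010111000000 → 0, fb=0
26: 0001110101110000000 → 0, fb=0
27: 0011101011100000000 → 0, fb=0
28: 0111010111000000000 → 0, fb=0
29: 1110101110000000000 → 1, fb=1
30: 1101011100000000001 → 1, fb=0
31: 1010111000000000010 → 1, fb=0
32: 0101110000000000100 → 0, fb=0
33: 1011100000000001000 → 1, fb=1
34: 0111000000000010001 → 0, fb=0
35: 1110000000000100010 → 1, fb=0
36: 1100000000001000100 → 1, fb=1
37: 1000000000010001001 → 1, fb=0
38: 0000000000100010010 → 0, fb=0
39: 0000000001000100100 → 0, fb=0
40: 0000000010001001000 → 0, fb=0
41: 0000000100010010000 → 0, fb=1
42: 0000001000100100001 → 0, fb=1
43: 0000010001001000011 → 0, fb=0
44: 0000100010010000110 → 0, fb=1
45: 0001000100100001101 → 0, fb=1
46: 0010001001000011011 → 0, fb=1
47: 0100010010000110111 → 0, fb=1
48: 1000100100001101111 → 1, fb=1
49: 0001001000011011111 → 0, fb=1
50: 0010010000110111111 → 0, fb=1
51: 0100100001101111111 → 0, fb=1
52: 1001000011011111111 → 1, fb=0
53: 0010000110111111110 → 0, fb=0
54: 0100001101111111100 → 0, fb=1
55: 1000011011111111001 → 1, fb=1
56: 0000110111111110011 → 0, fb=1
57: 0001101111111100111 → 0, fb=0
58: 0011011111111001110 → 0, fb=1
59: 0110111111110011101 → 0, fb=0
60: 1101111111100111010 → 1, fb=1
61: 1011111111001110101 → 1, fb=1
62: 0111111110011101011 → 0, fb=0
63: 1111111100111010110 → 1, fb=1
64: 1111111001110101101 → 1, fb=0
65: 1111110011101011010 → 1, fb=1
66: 1111100111010110101 → 1, fb=1
67: 1111001110101101011 → 1, fb=1
68: 1110011101011010111 → 1, fb=0
69: 1100111010110101110 → 1, fb=0
70: 1001110101101011100 → 1, fb=0
71: 0011101011010111000 → 0, fb=1
72: 0111010110101110001 → 0, fb=0
73: 1110101101011100010 → 1, fb=0
74: 1101011010111000100 → 1, fb=1
75: 1010110101110001001 → 1, fb=0
76: 0101101011100010010 → 0, fb=0
77: 1011010111000100100 → 1, fb=1
78: 0110101110001001001 → 0, fb=1
79: 1101011100010010011 → 1, fb=0
80: 1010111000100100110 → 1, fb=0
81: 0101110001001001100 → 0, fb=0
82: 1011100010010011000 → 1, fb=0
83: 0111000100100110000 → 0, fb=1
84: 1110001001001100001 → 1, fb=0
85: 1100010010011000010 → 1, fb=0
86: 1000100100110000100 → 1, fb=1
87: 0001001001100001001 → 0, fb=1
88: 0010010011000010011 → 0, fb=1
89: 0100100110000100111 → 0, fb=0
90: 1001001100001001110 → 1, fb=0
91: 0010011000010011100 → 0, fb=1
92: 0100110000100111001 → 0, fb=0
93: 1001100001001110010 → 1, fb=1
94: 0011000010011100101 → 0, fb=1
95: 0110000100111001011 → 0, fb=0
96: 1100001001110010110 → 1, fb=1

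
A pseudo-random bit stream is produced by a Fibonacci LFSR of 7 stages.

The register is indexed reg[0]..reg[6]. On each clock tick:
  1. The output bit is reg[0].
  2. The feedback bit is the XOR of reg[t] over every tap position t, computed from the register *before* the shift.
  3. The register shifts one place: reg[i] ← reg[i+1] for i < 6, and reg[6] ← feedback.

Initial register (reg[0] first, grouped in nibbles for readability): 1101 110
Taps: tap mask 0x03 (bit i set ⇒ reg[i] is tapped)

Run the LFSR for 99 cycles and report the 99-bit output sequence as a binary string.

step | reg (before) | out | fb
   0 | 1101110 | 1 | 0
   1 | 1011100 | 1 | 1
   2 | 0111001 | 0 | 1
   3 | 1110011 | 1 | 0
   4 | 1100110 | 1 | 0
   5 | 1001100 | 1 | 1
   6 | 0011001 | 0 | 0
   7 | 0110010 | 0 | 1
   8 | 1100101 | 1 | 0
   9 | 1001010 | 1 | 1
  10 | 0010101 | 0 | 0
  11 | 0101010 | 0 | 1
  12 | 1010101 | 1 | 1
  13 | 0101011 | 0 | 1
  14 | 1010111 | 1 | 1
  15 | 0101111 | 0 | 1
  16 | 1011111 | 1 | 1
  17 | 0111111 | 0 | 1
  18 | 1111111 | 1 | 0
  19 | 1111110 | 1 | 0
  20 | 1111100 | 1 | 0
  21 | 1111000 | 1 | 0
  22 | 1110000 | 1 | 0
  23 | 1100000 | 1 | 0
  24 | 1000000 | 1 | 1
  25 | 0000001 | 0 | 0
  26 | 0000010 | 0 | 0
  27 | 0000100 | 0 | 0
  28 | 0001000 | 0 | 0
  29 | 0010000 | 0 | 0
  30 | 0100000 | 0 | 1
  31 | 1000001 | 1 | 1
  32 | 0000011 | 0 | 0
  33 | 0000110 | 0 | 0
  34 | 0001100 | 0 | 0
  35 | 0011000 | 0 | 0
  36 | 0110000 | 0 | 1
  37 | 1100001 | 1 | 0
  38 | 1000010 | 1 | 1
  39 | 0000101 | 0 | 0
  40 | 0001010 | 0 | 0
  41 | 0010100 | 0 | 0
  42 | 0101000 | 0 | 1
  43 | 1010001 | 1 | 1
  44 | 0100011 | 0 | 1
  45 | 1000111 | 1 | 1
  46 | 0001111 | 0 | 0
  47 | 0011110 | 0 | 0
  48 | 0111100 | 0 | 1
  49 | 1111001 | 1 | 0
  50 | 1110010 | 1 | 0
  51 | 1100100 | 1 | 0
  52 | 1001000 | 1 | 1
  53 | 0010001 | 0 | 0
  54 | 0100010 | 0 | 1
  55 | 1000101 | 1 | 1
  56 | 0001011 | 0 | 0
  57 | 0010110 | 0 | 0
  58 | 0101100 | 0 | 1
  59 | 1011001 | 1 | 1
  60 | 0110011 | 0 | 1
  61 | 1100111 | 1 | 0
  62 | 1001110 | 1 | 1
  63 | 0011101 | 0 | 0
  64 | 0111010 | 0 | 1
  65 | 1110101 | 1 | 0
  66 | 1101010 | 1 | 0
  67 | 1010100 | 1 | 1
  68 | 0101001 | 0 | 1
  69 | 1010011 | 1 | 1
  70 | 0100111 | 0 | 1
  71 | 1001111 | 1 | 1
  72 | 0011111 | 0 | 0
  73 | 0111110 | 0 | 1
  74 | 1111101 | 1 | 0
  75 | 1111010 | 1 | 0
  76 | 1110100 | 1 | 0
  77 | 1101000 | 1 | 0
  78 | 1010000 | 1 | 1
  79 | 0100001 | 0 | 1
  80 | 1000011 | 1 | 1
  81 | 0000111 | 0 | 0
  82 | 0001110 | 0 | 0
  83 | 0011100 | 0 | 0
  84 | 0111000 | 0 | 1
  85 | 1110001 | 1 | 0
  86 | 1100010 | 1 | 0
  87 | 1000100 | 1 | 1
  88 | 0001001 | 0 | 0
  89 | 0010010 | 0 | 0
  90 | 0100100 | 0 | 1
  91 | 1001001 | 1 | 1
  92 | 0010011 | 0 | 0
  93 | 0100110 | 0 | 1
  94 | 1001101 | 1 | 1
  95 | 0011011 | 0 | 0
  96 | 0110110 | 0 | 1
  97 | 1101101 | 1 | 0
  98 | 1011010 | 1 | 1

110111001100101010111111100000010000011000010100011110010001011001110101001111101000011100010010011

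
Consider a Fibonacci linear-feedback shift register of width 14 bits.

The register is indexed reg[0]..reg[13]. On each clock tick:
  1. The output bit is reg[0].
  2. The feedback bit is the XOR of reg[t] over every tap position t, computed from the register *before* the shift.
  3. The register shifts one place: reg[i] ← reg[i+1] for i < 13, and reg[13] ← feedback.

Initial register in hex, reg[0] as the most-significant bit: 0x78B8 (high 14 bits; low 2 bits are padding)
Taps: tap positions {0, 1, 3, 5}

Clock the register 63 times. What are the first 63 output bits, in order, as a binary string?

011110001011100101101100101101010001101101010010011101001010111

tick  register→output (feedback)
  0  01111000101110→0 (0)
  1  11110001011100→1 (1)
  2  11100010111001→1 (0)
  3  11000101110010→1 (1)
  4  10001011100101→1 (1)
  5  00010111001011→0 (0)
  6  00101110010110→0 (1)
  7  01011100101101→0 (1)
  8  10111001011011→1 (0)
  9  01110010110110→0 (0)
 10  11100101101100→1 (1)
 11  11001011011001→1 (0)
 12  10010110110010→1 (1)
 13  00101101100101→0 (1)
 14  01011011001011→0 (0)
 15  10110110010110→1 (1)
 16  01101100101101→0 (0)
 17  11011001011010→1 (1)
 18  10110010110101→1 (0)
 19  01100101101010→0 (0)
 20  11001011010100→1 (0)
 21  10010110101000→1 (1)
 22  00101101010001→0 (1)
 23  01011010100011→0 (0)
 24  10110101000110→1 (1)
 25  01101010001101→0 (1)
 26  11010100011011→1 (0)
 27  10101000110110→1 (1)
 28  01010001101101→0 (0)
 29  10100011011010→1 (1)
 30  01000110110101→0 (0)
 31  10001101101010→1 (0)
 32  00011011010100→0 (1)
 33  00110110101001→0 (0)
 34  01101101010010→0 (0)
 35  11011010100100→1 (1)
 36  10110101001001→1 (1)
 37  01101010010011→0 (1)
 38  11010100100111→1 (0)
 39  10101001001110→1 (1)
 40  01010010011101→0 (0)
 41  10100100111010→1 (0)
 42  01001001110100→0 (1)
 43  10010011101001→1 (0)
 44  00100111010010→0 (1)
 45  01001110100101→0 (0)
 46  10011101001010→1 (1)
 47  00111010010101→0 (1)
 48  01110100101011→0 (1)
 49  11101001010111→1 (0)
 50  11010010101110→1 (1)
 51  10100101011101→1 (0)
 52  01001010111010→0 (1)
 53  10010101110101→1 (1)
 54  00101011101011→0 (0)
 55  01010111010110→0 (1)
 56  10101110101101→1 (0)
 57  01011101011010→0 (1)
 58  10111010110101→1 (0)
 59  01110101101010→0 (1)
 60  11101011010101→1 (0)
 61  11010110101010→1 (0)
 62  10101101010100→1 (0)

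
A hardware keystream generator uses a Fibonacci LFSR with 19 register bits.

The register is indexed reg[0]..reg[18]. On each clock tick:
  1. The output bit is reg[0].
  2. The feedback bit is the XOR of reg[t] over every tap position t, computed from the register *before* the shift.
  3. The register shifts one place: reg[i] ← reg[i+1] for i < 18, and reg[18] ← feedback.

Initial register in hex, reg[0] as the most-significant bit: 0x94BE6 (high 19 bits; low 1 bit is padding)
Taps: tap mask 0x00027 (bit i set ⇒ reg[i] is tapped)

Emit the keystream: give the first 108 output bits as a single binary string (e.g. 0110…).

100101001011111001101111000111101101110111010000011101010110011111111100110110010000110110100101110100101001

step | reg (before) | out | fb
   0 | 1001010010111110011 | 1 | 0
   1 | 0010100101111100110 | 0 | 1
   2 | 0101001011111001101 | 0 | 1
   3 | 1010010111110011011 | 1 | 1
   4 | 0100101111100110111 | 0 | 1
   5 | 1001011111001101111 | 1 | 0
   6 | 0010111110011011110 | 0 | 0
   7 | 0101111100110111100 | 0 | 0
   8 | 1011111001101111000 | 1 | 1
   9 | 0111110011011110001 | 0 | 1
  10 | 1111100110111100011 | 1 | 1
  11 | 1111001101111000111 | 1 | 1
  12 | 1110011011110001111 | 1 | 0
  13 | 1100110111100011110 | 1 | 1
  14 | 1001101111000111101 | 1 | 1
  15 | 0011011110001111011 | 0 | 0
  16 | 0110111100011110110 | 0 | 1
  17 | 1101111000111101101 | 1 | 1
  18 | 1011110001111011011 | 1 | 1
  19 | 0111100011110110111 | 0 | 0
  20 | 1111000111101101110 | 1 | 1
  21 | 1110001111011011101 | 1 | 1
  22 | 1100011110110111011 | 1 | 1
  23 | 1000111101101110111 | 1 | 0
  24 | 0001111011011101110 | 0 | 1
  25 | 0011110110111011101 | 0 | 0
  26 | 0111101101110111010 | 0 | 0
  27 | 1111011011101110100 | 1 | 0
  28 | 1110110111011101000 | 1 | 0
  29 | 1101101110111010000 | 1 | 0
  30 | 1011011101110100000 | 1 | 1
  31 | 0110111011101000001 | 0 | 1
  32 | 1101110111010000011 | 1 | 1
  33 | 1011101110100000111 | 1 | 0
  34 | 0111011101000001110 | 0 | 1
  35 | 1110111010000011101 | 1 | 0
  36 | 1101110100000111010 | 1 | 1
  37 | 1011101000001110101 | 1 | 0
  38 | 0111010000011101010 | 0 | 1
  39 | 1110100000111010101 | 1 | 1
  40 | 1101000001110101011 | 1 | 0
  41 | 1010000011101010110 | 1 | 0
  42 | 0100000111010101100 | 0 | 1
  43 | 1000001110101011001 | 1 | 1
  44 | 0000011101010110011 | 0 | 1
  45 | 0000111010101100111 | 0 | 1
  46 | 0001110101011001111 | 0 | 1
  47 | 0011101010110011111 | 0 | 1
  48 | 0111010101100111111 | 0 | 1
  49 | 1110101011001111111 | 1 | 1
  50 | 1101010110011111111 | 1 | 1
  51 | 1010101100111111111 | 1 | 0
  52 | 0101011001111111110 | 0 | 0
  53 | 1010110011111111100 | 1 | 1
  54 | 0101100111111111001 | 0 | 1
  55 | 1011001111111110011 | 1 | 0
  56 | 0110011111111100110 | 0 | 1
  57 | 1100111111111001101 | 1 | 1
  58 | 1001111111110011011 | 1 | 0
  59 | 0011111111100110110 | 0 | 0
  60 | 0111111111001101100 | 0 | 1
  61 | 1111111110011011001 | 1 | 0
  62 | 1111111100110110010 | 1 | 0
  63 | 1111111001101100100 | 1 | 0
  64 | 1111110011011001000 | 1 | 0
  65 | 1111100110110010000 | 1 | 1
  66 | 1111001101100100001 | 1 | 1
  67 | 1110011011001000011 | 1 | 0
  68 | 1100110110010000110 | 1 | 1
  69 | 1001101100100001101 | 1 | 1
  70 | 0011011001000011011 | 0 | 0
  71 | 0110110010000110110 | 0 | 1
  72 | 1101100100001101101 | 1 | 0
  73 | 1011001000011011010 | 1 | 0
  74 | 0110010000110110100 | 0 | 1
  75 | 1100100001101101001 | 1 | 0
  76 | 1001000011011010010 | 1 | 1
  77 | 0010000110110100101 | 0 | 1
  78 | 0100001101101001011 | 0 | 1
  79 | 1000011011010010111 | 1 | 0
  80 | 0000110110100101110 | 0 | 1
  81 | 0001101101001011101 | 0 | 0
  82 | 0011011010010111010 | 0 | 0
  83 | 0110110100101110100 | 0 | 1
  84 | 1101101001011101001 | 1 | 0
  85 | 1011010010111010010 | 1 | 1
  86 | 0110100101110100101 | 0 | 0
  87 | 1101001011101001010 | 1 | 0
  88 | 1010010111010010100 | 1 | 1
  89 | 0100101110100101001 | 0 | 1
  90 | 1001011101001010011 | 1 | 0
  91 | 0010111010010100110 | 0 | 0
  92 | 0101110100101001100 | 0 | 0
  93 | 1011101001010011000 | 1 | 0
  94 | 0111010010100110000 | 0 | 1
  95 | 1110100101001100001 | 1 | 1
  96 | 1101001010011000011 | 1 | 0
  97 | 1010010100110000110 | 1 | 1
  98 | 0100101001100001101 | 0 | 1
  99 | 1001010011000011011 | 1 | 0
 100 | 0010100110000110110 | 0 | 1
 101 | 0101001100001101101 | 0 | 1
 102 | 1010011000011011011 | 1 | 1
 103 | 0100110000110110111 | 0 | 0
 104 | 1001100001101101110 | 1 | 1
 105 | 0011000011011011101 | 0 | 1
 106 | 0110000110110111011 | 0 | 0
 107 | 1100001101101110110 | 1 | 0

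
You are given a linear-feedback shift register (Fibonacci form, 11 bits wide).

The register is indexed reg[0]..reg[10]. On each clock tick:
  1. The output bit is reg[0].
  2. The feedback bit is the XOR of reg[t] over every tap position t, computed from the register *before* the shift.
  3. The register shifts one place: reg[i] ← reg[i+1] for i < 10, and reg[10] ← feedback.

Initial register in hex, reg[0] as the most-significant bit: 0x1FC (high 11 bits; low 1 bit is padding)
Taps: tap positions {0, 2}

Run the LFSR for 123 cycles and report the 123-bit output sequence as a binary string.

000111111100110000011111100011000011011110011101001111010011100100111011101110101010101000000000010000000010100000010001000

step | reg (before) | out | fb
   0 | 00011111110 | 0 | 0
   1 | 00111111100 | 0 | 1
   2 | 01111111001 | 0 | 1
   3 | 11111110011 | 1 | 0
   4 | 11111100110 | 1 | 0
   5 | 11111001100 | 1 | 0
   6 | 11110011000 | 1 | 0
   7 | 11100110000 | 1 | 0
   8 | 11001100000 | 1 | 1
   9 | 10011000001 | 1 | 1
  10 | 00110000011 | 0 | 1
  11 | 01100000111 | 0 | 1
  12 | 11000001111 | 1 | 1
  13 | 10000011111 | 1 | 1
  14 | 00000111111 | 0 | 0
  15 | 00001111110 | 0 | 0
  16 | 00011111100 | 0 | 0
  17 | 00111111000 | 0 | 1
  18 | 01111110001 | 0 | 1
  19 | 11111100011 | 1 | 0
  20 | 11111000110 | 1 | 0
  21 | 11110001100 | 1 | 0
  22 | 11100011000 | 1 | 0
  23 | 11000110000 | 1 | 1
  24 | 10001100001 | 1 | 1
  25 | 00011000011 | 0 | 0
  26 | 00110000110 | 0 | 1
  27 | 01100001101 | 0 | 1
  28 | 11000011011 | 1 | 1
  29 | 10000110111 | 1 | 1
  30 | 00001101111 | 0 | 0
  31 | 00011011110 | 0 | 0
  32 | 00110111100 | 0 | 1
  33 | 01101111001 | 0 | 1
  34 | 11011110011 | 1 | 1
  35 | 10111100111 | 1 | 0
  36 | 01111001110 | 0 | 1
  37 | 11110011101 | 1 | 0
  38 | 11100111010 | 1 | 0
  39 | 11001110100 | 1 | 1
  40 | 10011101001 | 1 | 1
  41 | 00111010011 | 0 | 1
  42 | 01110100111 | 0 | 1
  43 | 11101001111 | 1 | 0
  44 | 11010011110 | 1 | 1
  45 | 10100111101 | 1 | 0
  46 | 01001111010 | 0 | 0
  47 | 10011110100 | 1 | 1
  48 | 00111101001 | 0 | 1
  49 | 01111010011 | 0 | 1
  50 | 11110100111 | 1 | 0
  51 | 11101001110 | 1 | 0
  52 | 11010011100 | 1 | 1
  53 | 10100111001 | 1 | 0
  54 | 01001110010 | 0 | 0
  55 | 10011100100 | 1 | 1
  56 | 00111001001 | 0 | 1
  57 | 01110010011 | 0 | 1
  58 | 11100100111 | 1 | 0
  59 | 11001001110 | 1 | 1
  60 | 10010011101 | 1 | 1
  61 | 00100111011 | 0 | 1
  62 | 01001110111 | 0 | 0
  63 | 10011101110 | 1 | 1
  64 | 00111011101 | 0 | 1
  65 | 01110111011 | 0 | 1
  66 | 11101110111 | 1 | 0
  67 | 11011101110 | 1 | 1
  68 | 10111011101 | 1 | 0
  69 | 01110111010 | 0 | 1
  70 | 11101110101 | 1 | 0
  71 | 11011101010 | 1 | 1
  72 | 10111010101 | 1 | 0
  73 | 01110101010 | 0 | 1
  74 | 11101010101 | 1 | 0
  75 | 11010101010 | 1 | 1
  76 | 10101010101 | 1 | 0
  77 | 01010101010 | 0 | 0
  78 | 10101010100 | 1 | 0
  79 | 01010101000 | 0 | 0
  80 | 10101010000 | 1 | 0
  81 | 01010100000 | 0 | 0
  82 | 10101000000 | 1 | 0
  83 | 01010000000 | 0 | 0
  84 | 10100000000 | 1 | 0
  85 | 01000000000 | 0 | 0
  86 | 10000000000 | 1 | 1
  87 | 00000000001 | 0 | 0
  88 | 00000000010 | 0 | 0
  89 | 00000000100 | 0 | 0
  90 | 00000001000 | 0 | 0
  91 | 00000010000 | 0 | 0
  92 | 00000100000 | 0 | 0
  93 | 00001000000 | 0 | 0
  94 | 00010000000 | 0 | 0
  95 | 00100000000 | 0 | 1
  96 | 01000000001 | 0 | 0
  97 | 10000000010 | 1 | 1
  98 | 00000000101 | 0 | 0
  99 | 00000001010 | 0 | 0
 100 | 00000010100 | 0 | 0
 101 | 00000101000 | 0 | 0
 102 | 00001010000 | 0 | 0
 103 | 00010100000 | 0 | 0
 104 | 00101000000 | 0 | 1
 105 | 01010000001 | 0 | 0
 106 | 10100000010 | 1 | 0
 107 | 01000000100 | 0 | 0
 108 | 10000001000 | 1 | 1
 109 | 00000010001 | 0 | 0
 110 | 00000100010 | 0 | 0
 111 | 00001000100 | 0 | 0
 112 | 00010001000 | 0 | 0
 113 | 00100010000 | 0 | 1
 114 | 01000100001 | 0 | 0
 115 | 10001000010 | 1 | 1
 116 | 00010000101 | 0 | 0
 117 | 00100001010 | 0 | 1
 118 | 01000010101 | 0 | 0
 119 | 10000101010 | 1 | 1
 120 | 00001010101 | 0 | 0
 121 | 00010101010 | 0 | 0
 122 | 00101010100 | 0 | 1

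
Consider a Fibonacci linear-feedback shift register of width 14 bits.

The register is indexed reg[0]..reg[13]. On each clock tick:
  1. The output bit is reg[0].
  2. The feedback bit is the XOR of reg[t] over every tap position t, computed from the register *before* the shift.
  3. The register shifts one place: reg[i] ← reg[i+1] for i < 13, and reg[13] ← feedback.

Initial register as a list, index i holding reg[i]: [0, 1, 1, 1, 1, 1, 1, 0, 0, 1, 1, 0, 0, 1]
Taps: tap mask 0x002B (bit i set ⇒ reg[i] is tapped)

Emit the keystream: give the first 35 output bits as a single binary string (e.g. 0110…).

01111110011001101111010100001000010

tick  register→output (feedback)
  0  01111110011001→0 (1)
  1  11111100110011→1 (0)
  2  11111001100110→1 (1)
  3  11110011001101→1 (1)
  4  11100110011011→1 (1)
  5  11001100110111→1 (1)
  6  10011001101111→1 (0)
  7  00110011011110→0 (1)
  8  01100110111101→0 (0)
  9  11001101111010→1 (1)
 10  10011011110101→1 (0)
 11  00110111101010→0 (0)
 12  01101111010100→0 (0)
 13  11011110101000→1 (0)
 14  10111101010000→1 (1)
 15  01111010100001→0 (0)
 16  11110101000010→1 (0)
 17  11101010000100→1 (0)
 18  11010100001000→1 (0)
 19  10101000010000→1 (1)
 20  01010000100001→0 (0)
 21  10100001000010→1 (1)
 22  01000010000101→0 (1)
 23  10000100001011→1 (0)
 24  00001000010110→0 (0)
 25  00010000101100→0 (1)
 26  00100001011001→0 (0)
 27  01000010110010→0 (1)
 28  10000101100101→1 (0)
 29  00001011001010→0 (0)
 30  00010110010100→0 (0)
 31  00101100101000→0 (1)
 32  01011001010001→0 (0)
 33  10110010100010→1 (0)
 34  01100101000100→0 (0)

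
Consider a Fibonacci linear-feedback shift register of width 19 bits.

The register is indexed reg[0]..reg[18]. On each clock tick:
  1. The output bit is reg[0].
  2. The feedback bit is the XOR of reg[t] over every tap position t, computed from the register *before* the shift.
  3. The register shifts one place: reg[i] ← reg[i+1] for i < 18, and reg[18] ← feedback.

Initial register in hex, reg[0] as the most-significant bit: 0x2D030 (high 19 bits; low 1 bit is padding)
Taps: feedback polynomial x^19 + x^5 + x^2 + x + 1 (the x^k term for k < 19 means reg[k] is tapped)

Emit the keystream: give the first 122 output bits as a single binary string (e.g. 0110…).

k : reg_k → out_k, fb_k
0: 0010110100000011000 → 0, fb=0
1: 0101101000000110000 → 0, fb=1
2: 1011010000001100001 → 1, fb=1
3: 0110100000011000011 → 0, fb=0
4: 1101000000110000110 → 1, fb=0
5: 1010000001100001100 → 1, fb=0
6: 0100000011000011000 → 0, fb=1
7: 1000000110000110001 → 1, fb=1
8: 0000001100001100011 → 0, fb=0
9: 0000011000011000110 → 0, fb=1
10: 0000110000110001101 → 0, fb=1
11: 0001100001100011011 → 0, fb=0
12: 0011000011000110110 → 0, fb=1
13: 0110000110001101101 → 0, fb=0
14: 1100001100011011010 → 1, fb=0
15: 1000011000110110100 → 1, fb=0
16: 0000110001101101000 → 0, fb=1
17: 0001100011011010001 → 0, fb=0
18: 0011000110110100010 → 0, fb=1
19: 0110001101101000101 → 0, fb=0
20: 1100011011010001010 → 1, fb=1
21: 1000110110100010101 → 1, fb=0
22: 0001101101000101010 → 0, fb=0
23: 0011011010001010100 → 0, fb=0
24: 0110110100010101000 → 0, fb=1
25: 1101101000101010001 → 1, fb=0
26: 1011010001010100010 → 1, fb=1
27: 0110100010101000101 → 0, fb=0
28: 1101000101010001010 → 1, fb=0
29: 1010001010100010100 → 1, fb=0
30: 0100010101000101000 → 0, fb=0
31: 1000101010001010000 → 1, fb=1
32: 0001010100010100001 → 0, fb=1
33: 0010101000101000011 → 0, fb=1
34: 0101010001010000111 → 0, fb=0
35: 1010100010100001110 → 1, fb=0
36: 0101000101000011100 → 0, fb=1
37: 1010001010000111001 → 1, fb=0
38: 0100010100001110010 → 0, fb=0
39: 1000101000011100100 → 1, fb=1
40: 0001010000111001001 → 0, fb=1
41: 0010100001110010011 → 0, fb=1
42: 0101000011100100111 → 0, fb=1
43: 1010000111001001111 → 1, fb=0
44: 0100001110010011110 → 0, fb=1
45: 1000011100100111101 → 1, fb=0
46: 0000111001001111010 → 0, fb=1
47: 0001110010011110101 → 0, fb=1
48: 0011100100111101011 → 0, fb=1
49: 0111001001111010111 → 0, fb=0
50: 1110010011110101110 → 1, fb=0
51: 1100100111101011100 → 1, fb=0
52: 1001001111010111000 → 1, fb=1
53: 0010011110101110001 → 0, fb=0
54: 0100111101011100010 → 0, fb=0
55: 1001111010111000100 → 1, fb=0
56: 0011110101110001000 → 0, fb=0
57: 0111101011100010000 → 0, fb=0
58: 1111010111000100000 → 1, fb=0
59: 1110101110001000000 → 1, fb=1
60: 1101011100010000001 → 1, fb=1
61: 1010111000100000011 → 1, fb=1
62: 0101110001000000111 → 0, fb=0
63: 1011100010000001110 → 1, fb=0
64: 0111000100000011100 → 0, fb=0
65: 1110001000000111000 → 1, fb=1
66: 1100010000001110001 → 1, fb=1
67: 1000100000011100011 → 1, fb=1
68: 0001000000111000111 → 0, fb=0
69: 0010000001110001110 → 0, fb=1
70: 0100000011100011101 → 0, fb=1
71: 1000000111000111011 → 1, fb=1
72: 0000001110001110111 → 0, fb=0
73: 0000011100011101110 → 0, fb=1
74: 0000111000111011101 → 0, fb=1
75: 0001110001110111011 → 0, fb=1
76: 0011100011101110111 → 0, fb=1
77: 0111000111011101111 → 0, fb=0
78: 1110001110111011110 → 1, fb=1
79: 1100011101110111101 → 1, fb=1
80: 1000111011101111011 → 1, fb=0
81: 0001110111011110110 → 0, fb=1
82: 0011101110111101101 → 0, fb=1
83: 0111011101111011011 → 0, fb=1
84: 1110111011110110111 → 1, fb=0
85: 1101110111101101110 → 1, fb=1
86: 1011101111011011101 → 1, fb=0
87: 0111011110110111010 → 0, fb=1
88: 1110111101101110101 → 1, fb=0
89: 1101111011011101010 → 1, fb=1
90: 1011110110111010101 → 1, fb=1
91: 0111101101110101011 → 0, fb=0
92: 1111011011101010110 → 1, fb=0
93: 1110110111010101100 → 1, fb=0
94: 1101101110101011000 → 1, fb=0
95: 1011011101010110000 → 1, fb=1
96: 0110111010101100001 → 0, fb=1
97: 1101110101011000011 → 1, fb=1
98: 1011101010110000111 → 1, fb=0
99: 0111010101100001110 → 0, fb=1
100: 1110101011000011101 → 1, fb=1
101: 1101010110000111011 → 1, fb=1
102: 1010101100001110111 → 1, fb=0
103: 0101011000011101110 → 0, fb=0
104: 1010110000111011100 → 1, fb=1
105: 0101100001110111001 → 0, fb=1
106: 1011000011101110011 → 1, fb=0
107: 0110000111011100110 → 0, fb=0
108: 1100001110111001100 → 1, fb=0
109: 1000011101110011000 → 1, fb=0
110: 0000111011100110000 → 0, fb=1
111: 0001110111001100001 → 0, fb=1
112: 0011101110011000011 → 0, fb=1
113: 0111011100110000111 → 0, fb=1
114: 1110111001100001111 → 1, fb=0
115: 1101110011000011110 → 1, fb=1
116: 1011100110000111101 → 1, fb=0
117: 0111001100001111010 → 0, fb=0
118: 1110011000011110100 → 1, fb=0
119: 1100110000111101000 → 1, fb=1
120: 1001100001111010001 → 1, fb=1
121: 0011000011110100011 → 0, fb=1

00101101000000110000110001101101000101010001010000111001001111010111000100000011100011101110111101101110101011000011101110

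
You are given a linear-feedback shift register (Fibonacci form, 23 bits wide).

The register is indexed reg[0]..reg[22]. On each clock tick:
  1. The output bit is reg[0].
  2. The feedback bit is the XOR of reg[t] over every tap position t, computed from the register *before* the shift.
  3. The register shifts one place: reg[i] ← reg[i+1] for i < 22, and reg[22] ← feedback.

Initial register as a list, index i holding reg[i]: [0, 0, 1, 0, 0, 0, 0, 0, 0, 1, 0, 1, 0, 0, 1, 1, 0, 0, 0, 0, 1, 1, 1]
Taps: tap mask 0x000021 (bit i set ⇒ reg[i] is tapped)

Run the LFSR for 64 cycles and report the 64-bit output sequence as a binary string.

k : reg_k → out_k, fb_k
0: 00100000010100110000111 → 0, fb=0
1: 01000000101001100001110 → 0, fb=0
2: 10000001010011000011100 → 1, fb=1
3: 00000010100110000111001 → 0, fb=0
4: 00000101001100001110010 → 0, fb=1
5: 00001010011000011100101 → 0, fb=0
6: 00010100110000111001010 → 0, fb=1
7: 00101001100001110010101 → 0, fb=0
8: 01010011000011100101010 → 0, fb=0
9: 10100110000111001010100 → 1, fb=0
10: 01001100001110010101000 → 0, fb=1
11: 10011000011100101010001 → 1, fb=1
12: 00110000111001010100011 → 0, fb=0
13: 01100001110010101000110 → 0, fb=0
14: 11000011100101010001100 → 1, fb=1
15: 10000111001010100011001 → 1, fb=0
16: 00001110010101000110010 → 0, fb=1
17: 00011100101010001100101 → 0, fb=1
18: 00111001010100011001011 → 0, fb=0
19: 01110010101000110010110 → 0, fb=0
20: 11100101010001100101100 → 1, fb=0
21: 11001010100011001011000 → 1, fb=1
22: 10010101000110010110001 → 1, fb=0
23: 00101010001100101100010 → 0, fb=0
24: 01010100011001011000100 → 0, fb=1
25: 10101000110010110001001 → 1, fb=1
26: 01010001100101100010011 → 0, fb=0
27: 10100011001011000100110 → 1, fb=1
28: 01000110010110001001101 → 0, fb=1
29: 10001100101100010011011 → 1, fb=0
30: 00011001011000100110110 → 0, fb=0
31: 00110010110001001101100 → 0, fb=0
32: 01100101100010011011000 → 0, fb=1
33: 11001011000100110110001 → 1, fb=1
34: 10010110001001101100011 → 1, fb=0
35: 00101100010011011000110 → 0, fb=1
36: 01011000100110110001101 → 0, fb=0
37: 10110001001101100011010 → 1, fb=1
38: 01100010011011000110101 → 0, fb=0
39: 11000100110110001101010 → 1, fb=0
40: 10001001101100011010100 → 1, fb=1
41: 00010011011000110101001 → 0, fb=0
42: 00100110110001101010010 → 0, fb=1
43: 01001101100011010100101 → 0, fb=1
44: 10011011000110101001011 → 1, fb=1
45: 00110110001101010010111 → 0, fb=1
46: 01101100011010100101111 → 0, fb=1
47: 11011000110101001011111 → 1, fb=1
48: 10110001101010010111111 → 1, fb=1
49: 01100011010100101111111 → 0, fb=0
50: 11000110101001011111110 → 1, fb=0
51: 10001101010010111111100 → 1, fb=0
52: 00011010100101111111000 → 0, fb=0
53: 00110101001011111110000 → 0, fb=1
54: 01101010010111111100001 → 0, fb=0
55: 11010100101111111000010 → 1, fb=0
56: 10101001011111110000100 → 1, fb=1
57: 01010010111111100001001 → 0, fb=0
58: 10100101111111000010010 → 1, fb=0
59: 01001011111110000100100 → 0, fb=0
60: 10010111111100001001000 → 1, fb=0
61: 00101111111000010010000 → 0, fb=1
62: 01011111110000100100001 → 0, fb=1
63: 10111111100001001000011 → 1, fb=0

0010000001010011000011100101010001100101100010011011000110101001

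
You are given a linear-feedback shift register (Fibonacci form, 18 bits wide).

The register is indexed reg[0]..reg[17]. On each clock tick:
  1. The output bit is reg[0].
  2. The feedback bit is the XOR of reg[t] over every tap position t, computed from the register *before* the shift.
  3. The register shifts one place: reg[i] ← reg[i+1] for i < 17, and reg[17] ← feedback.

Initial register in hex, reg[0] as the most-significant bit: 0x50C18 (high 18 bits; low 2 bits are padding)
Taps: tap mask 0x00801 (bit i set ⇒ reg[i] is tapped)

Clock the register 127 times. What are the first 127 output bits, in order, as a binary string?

tick  register→output (feedback)
  0  010100001100000110→0 (0)
  1  101000011000001100→1 (1)
  2  010000110000011001→0 (0)
  3  100001100000110010→1 (1)
  4  000011000001100101→0 (1)
  5  000110000011001011→0 (1)
  6  001100000110010111→0 (0)
  7  011000001100101110→0 (0)
  8  110000011001011100→1 (0)
  9  100000110010111000→1 (1)
 10  000001100101110001→0 (1)
 11  000011001011100011→0 (1)
 12  000110010111000111→0 (1)
 13  001100101110001111→0 (0)
 14  011001011100011110→0 (0)
 15  110010111000111100→1 (1)
 16  100101110001111001→1 (0)
 17  001011100011110010→0 (1)
 18  010111000111100101→0 (1)
 19  101110001111001011→1 (0)
 20  011100011110010110→0 (0)
 21  111000111100101100→1 (1)
 22  110001111001011001→1 (0)
 23  100011110010110010→1 (1)
 24  000111100101100101→0 (1)
 25  001111001011001011→0 (1)
 26  011110010110010111→0 (0)
 27  111100101100101110→1 (1)
 28  111001011001011101→1 (0)
 29  110010110010111010→1 (1)
 30  100101100101110101→1 (0)
 31  001011001011101010→0 (1)
 32  010110010111010101→0 (1)
 33  101100101110101011→1 (1)
 34  011001011101010111→0 (1)
 35  110010111010101111→1 (1)
 36  100101110101011111→1 (0)
 37  001011101010111110→0 (0)
 38  010111010101111100→0 (1)
 39  101110101011111001→1 (0)
 40  011101010111110010→0 (1)
 41  111010101111100101→1 (0)
 42  110101011111001010→1 (0)
 43  101010111110010100→1 (1)
 44  010101111100101001→0 (0)
 45  101011111001010010→1 (0)
 46  010111110010100100→0 (0)
 47  101111100101001000→1 (0)
 48  011111001010010000→0 (0)
 49  111110010100100000→1 (1)
 50  111100101001000001→1 (0)
 51  111001010010000010→1 (1)
 52  110010100100000101→1 (1)
 53  100101001000001011→1 (1)
 54  001010010000010111→0 (0)
 55  010100100000101110→0 (0)
 56  101001000001011100→1 (0)
 57  010010000010111000→0 (0)
 58  100100000101110000→1 (0)
 59  001000001011100000→0 (1)
 60  010000010111000001→0 (1)
 61  100000101110000011→1 (1)
 62  000001011100000111→0 (0)
 63  000010111000001110→0 (0)
 64  000101110000011100→0 (0)
 65  001011100000111000→0 (0)
 66  010111000001110000→0 (1)
 67  101110000011100001→1 (0)
 68  011100000111000010→0 (1)
 69  111000001110000101→1 (1)
 70  110000011100001011→1 (1)
 71  100000111000010111→1 (1)
 72  000001110000101111→0 (0)
 73  000011100001011110→0 (1)
 74  000111000010111101→0 (0)
 75  001110000101111010→0 (1)
 76  011100001011110101→0 (1)
 77  111000010111101011→1 (0)
 78  110000101111010110→1 (0)
 79  100001011110101100→1 (1)
 80  000010111101011001→0 (1)
 81  000101111010110011→0 (0)
 82  001011110101100110→0 (1)
 83  010111101011001101→0 (1)
 84  101111010110011011→1 (1)
 85  011110101100110111→0 (0)
 86  111101011001101110→1 (0)
 87  111010110011011100→1 (0)
 88  110101100110111000→1 (1)
 89  101011001101110001→1 (0)
 90  010110011011100010→0 (1)
 91  101100110111000101→1 (0)
 92  011001101110001010→0 (0)
 93  110011011100010100→1 (1)
 94  100110111000101001→1 (1)
 95  001101110001010011→0 (1)
 96  011011100010100111→0 (0)
 97  110111000101001110→1 (0)
 98  101110001010011100→1 (1)
 99  011100010100111001→0 (0)
100  111000101001110010→1 (0)
101  110001010011100100→1 (0)
102  100010100111001000→1 (0)
103  000101001110010000→0 (0)
104  001010011100100000→0 (0)
105  010100111001000000→0 (1)
106  101001110010000001→1 (1)
107  010011100100000011→0 (0)
108  100111001000000110→1 (1)
109  001110010000001101→0 (0)
110  011100100000011010→0 (0)
111  111001000000110100→1 (1)
112  110010000001101001→1 (0)
113  100100000011010010→1 (0)
114  001000000110100100→0 (0)
115  010000001101001000→0 (1)
116  100000011010010001→1 (1)
117  000000110100100011→0 (0)
118  000001101001000110→0 (1)
119  000011010010001101→0 (0)
120  000110100100011010→0 (0)
121  001101001000110100→0 (0)
122  011010010001101000→0 (1)
123  110100100011010001→1 (0)
124  101001000110100010→1 (1)
125  010010001101000101→0 (1)
126  100100011010001011→1 (1)

0101000011000001100101110001111001011001011101010111110010100100000101110000011100001011110101100110111000101001110010000001101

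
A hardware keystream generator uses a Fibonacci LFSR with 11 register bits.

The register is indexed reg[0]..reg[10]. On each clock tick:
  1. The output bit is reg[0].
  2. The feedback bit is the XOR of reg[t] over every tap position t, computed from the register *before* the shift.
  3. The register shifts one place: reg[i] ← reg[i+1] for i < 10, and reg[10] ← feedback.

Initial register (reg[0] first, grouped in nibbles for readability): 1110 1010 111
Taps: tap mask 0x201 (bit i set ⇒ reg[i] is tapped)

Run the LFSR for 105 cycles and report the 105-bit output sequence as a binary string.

step | reg (before) | out | fb
   0 | 11101010111 | 1 | 0
   1 | 11010101110 | 1 | 0
   2 | 10101011100 | 1 | 1
   3 | 01010111001 | 0 | 0
   4 | 10101110010 | 1 | 0
   5 | 01011100100 | 0 | 0
   6 | 10111001000 | 1 | 1
   7 | 01110010001 | 0 | 0
   8 | 11100100010 | 1 | 0
   9 | 11001000100 | 1 | 1
  10 | 10010001001 | 1 | 1
  11 | 00100010011 | 0 | 1
  12 | 01000100111 | 0 | 1
  13 | 10001001111 | 1 | 0
  14 | 00010011110 | 0 | 1
  15 | 00100111101 | 0 | 0
  16 | 01001111010 | 0 | 1
  17 | 10011110101 | 1 | 1
  18 | 00111101011 | 0 | 1
  19 | 01111010111 | 0 | 1
  20 | 11110101111 | 1 | 0
  21 | 11101011110 | 1 | 0
  22 | 11010111100 | 1 | 1
  23 | 10101111001 | 1 | 1
  24 | 01011110011 | 0 | 1
  25 | 10111100111 | 1 | 0
  26 | 01111001110 | 0 | 1
  27 | 11110011101 | 1 | 1
  28 | 11100111011 | 1 | 0
  29 | 11001110110 | 1 | 0
  30 | 10011101100 | 1 | 1
  31 | 00111011001 | 0 | 0
  32 | 01110110010 | 0 | 1
  33 | 11101100101 | 1 | 1
  34 | 11011001011 | 1 | 0
  35 | 10110010110 | 1 | 0
  36 | 01100101100 | 0 | 0
  37 | 11001011000 | 1 | 1
  38 | 10010110001 | 1 | 1
  39 | 00101100011 | 0 | 1
  40 | 01011000111 | 0 | 1
  41 | 10110001111 | 1 | 0
  42 | 01100011110 | 0 | 1
  43 | 11000111101 | 1 | 1
  44 | 10001111011 | 1 | 0
  45 | 00011110110 | 0 | 1
  46 | 00111101101 | 0 | 0
  47 | 01111011010 | 0 | 1
  48 | 11110110101 | 1 | 1
  49 | 11101101011 | 1 | 0
  50 | 11011010110 | 1 | 0
  51 | 10110101100 | 1 | 1
  52 | 01101011001 | 0 | 0
  53 | 11010110010 | 1 | 0
  54 | 10101100100 | 1 | 1
  55 | 01011001001 | 0 | 0
  56 | 10110010010 | 1 | 0
  57 | 01100100100 | 0 | 0
  58 | 11001001000 | 1 | 1
  59 | 10010010001 | 1 | 1
  60 | 00100100011 | 0 | 1
  61 | 01001000111 | 0 | 1
  62 | 10010001111 | 1 | 0
  63 | 00100011110 | 0 | 1
  64 | 01000111101 | 0 | 0
  65 | 10001111010 | 1 | 0
  66 | 00011110100 | 0 | 0
  67 | 00111101000 | 0 | 0
  68 | 01111010000 | 0 | 0
  69 | 11110100000 | 1 | 1
  70 | 11101000001 | 1 | 1
  71 | 11010000011 | 1 | 0
  72 | 10100000110 | 1 | 0
  73 | 01000001100 | 0 | 0
  74 | 10000011000 | 1 | 1
  75 | 00000110001 | 0 | 0
  76 | 00001100010 | 0 | 1
  77 | 00011000101 | 0 | 0
  78 | 00110001010 | 0 | 1
  79 | 01100010101 | 0 | 0
  80 | 11000101010 | 1 | 0
  81 | 10001010100 | 1 | 1
  82 | 00010101001 | 0 | 0
  83 | 00101010010 | 0 | 1
  84 | 01010100101 | 0 | 0
  85 | 10101001010 | 1 | 0
  86 | 01010010100 | 0 | 0
  87 | 10100101000 | 1 | 1
  88 | 01001010001 | 0 | 0
  89 | 10010100010 | 1 | 0
  90 | 00101000100 | 0 | 0
  91 | 01010001000 | 0 | 0
  92 | 10100010000 | 1 | 1
  93 | 01000100001 | 0 | 0
  94 | 10001000010 | 1 | 0
  95 | 00010000100 | 0 | 0
  96 | 00100001000 | 0 | 0
  97 | 01000010000 | 0 | 0
  98 | 10000100000 | 1 | 1
  99 | 00001000001 | 0 | 0
 100 | 00010000010 | 0 | 1
 101 | 00100000101 | 0 | 0
 102 | 01000001010 | 0 | 1
 103 | 10000010101 | 1 | 1
 104 | 00000101011 | 0 | 1

111010101110010001001111010111100111011001011000111101101011001001000111101000001100010101001010001000010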